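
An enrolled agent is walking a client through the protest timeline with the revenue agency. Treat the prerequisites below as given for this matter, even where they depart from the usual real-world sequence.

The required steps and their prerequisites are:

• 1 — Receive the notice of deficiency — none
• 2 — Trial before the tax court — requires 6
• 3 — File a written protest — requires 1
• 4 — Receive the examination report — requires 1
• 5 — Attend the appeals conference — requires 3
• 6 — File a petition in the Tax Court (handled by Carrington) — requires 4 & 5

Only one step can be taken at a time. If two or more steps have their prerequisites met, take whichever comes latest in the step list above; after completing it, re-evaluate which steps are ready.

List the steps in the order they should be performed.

1 4 3 5 6 2

Only 1 has no prerequisites, so it is first.
Ready: 4 and 3. 4 is listed later → 4.
3 is the only step now ready → 3.
5 needed 3, now all done → 5.
Next only 6 has its prerequisites met → 6.
2 needed 6, now all done → 2.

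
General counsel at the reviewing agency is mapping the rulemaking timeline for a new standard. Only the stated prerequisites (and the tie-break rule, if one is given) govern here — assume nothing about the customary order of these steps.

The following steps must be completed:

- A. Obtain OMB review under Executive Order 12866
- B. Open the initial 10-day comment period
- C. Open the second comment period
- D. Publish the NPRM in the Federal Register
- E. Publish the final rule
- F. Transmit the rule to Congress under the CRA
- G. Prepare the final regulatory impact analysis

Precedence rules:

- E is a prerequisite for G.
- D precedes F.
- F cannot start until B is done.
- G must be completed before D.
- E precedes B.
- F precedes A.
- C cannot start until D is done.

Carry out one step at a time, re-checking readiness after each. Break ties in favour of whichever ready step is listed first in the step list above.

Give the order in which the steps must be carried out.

E → B → G → D → C → F → A

E has no prerequisites → E first.
Ready: B and G. B is listed earlier → B.
G is the only step now ready → G.
D needed G, now all done → D.
C and F are both available; C is listed earlier → C.
That leaves F as the only ready step → F.
A needed F, now all done → A.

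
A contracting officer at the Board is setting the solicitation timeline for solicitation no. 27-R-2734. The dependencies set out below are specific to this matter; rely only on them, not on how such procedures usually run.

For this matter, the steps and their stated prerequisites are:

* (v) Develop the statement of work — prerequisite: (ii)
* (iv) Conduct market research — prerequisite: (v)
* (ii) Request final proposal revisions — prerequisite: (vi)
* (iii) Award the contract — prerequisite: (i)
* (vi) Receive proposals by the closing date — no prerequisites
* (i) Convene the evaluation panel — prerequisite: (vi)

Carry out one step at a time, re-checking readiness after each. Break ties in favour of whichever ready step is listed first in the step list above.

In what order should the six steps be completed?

(vi), (ii), (v), (iv), (i), (iii)

(vi) has no prerequisites → (vi) first.
Ready: (ii) and (i). (ii) is listed earlier → (ii).
(v) now also ready, so the ready set is {(v), (i)}; (v) is listed earlier → (v).
Now (iv) and (i) have their prerequisites met. (iv) is listed earlier, so (iv) next.
(i) needed (vi), now all done → (i).
(iii) needed (i), now all done → (iii).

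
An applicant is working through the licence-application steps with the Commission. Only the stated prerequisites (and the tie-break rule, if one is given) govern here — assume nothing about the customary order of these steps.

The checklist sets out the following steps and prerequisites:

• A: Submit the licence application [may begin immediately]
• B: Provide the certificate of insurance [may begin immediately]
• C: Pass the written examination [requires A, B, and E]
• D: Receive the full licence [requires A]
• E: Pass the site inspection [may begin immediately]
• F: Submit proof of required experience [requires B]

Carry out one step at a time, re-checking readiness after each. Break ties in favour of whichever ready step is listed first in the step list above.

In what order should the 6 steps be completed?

A → B → D → E → C → F

Nothing is required for A, B and E. A is listed earlier → A first.
Ready: B, D and E. B is listed earlier → B.
F now also ready, so the ready set is {D, E, F}; D is listed earlier → D.
Ready: E and F. E is listed earlier → E.
Now C and F have their prerequisites met. C is listed earlier, so C next.
F needed B, now all done → F.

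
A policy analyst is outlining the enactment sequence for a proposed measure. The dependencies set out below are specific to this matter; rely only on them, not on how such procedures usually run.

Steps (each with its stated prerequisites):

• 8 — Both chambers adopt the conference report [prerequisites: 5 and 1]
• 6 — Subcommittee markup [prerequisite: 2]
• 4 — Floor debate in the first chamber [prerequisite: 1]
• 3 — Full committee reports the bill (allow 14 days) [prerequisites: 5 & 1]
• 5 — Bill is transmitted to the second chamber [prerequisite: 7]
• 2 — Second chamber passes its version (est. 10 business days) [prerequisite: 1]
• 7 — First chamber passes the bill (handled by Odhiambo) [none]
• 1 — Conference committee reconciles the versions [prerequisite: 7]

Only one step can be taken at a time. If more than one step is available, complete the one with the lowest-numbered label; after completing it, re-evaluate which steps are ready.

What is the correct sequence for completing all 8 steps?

7 1 2 4 5 3 6 8

7 is the only step with nothing outstanding, so it goes first.
Ready: 1 and 5. 1 has the earlier label → 1.
2 and 4 now also ready, so the ready set is {2, 4, 5}; 2 has the earlier label → 2.
Now 4, 5 and 6 have their prerequisites met. 4 has the earlier label, so 4 next.
5 and 6 are both available; 5 has the earlier label → 5.
Ready: 3, 6 and 8. 3 has the earlier label → 3.
Ready: 6 and 8. 6 has the earlier label → 6.
Next only 8 has its prerequisites met → 8.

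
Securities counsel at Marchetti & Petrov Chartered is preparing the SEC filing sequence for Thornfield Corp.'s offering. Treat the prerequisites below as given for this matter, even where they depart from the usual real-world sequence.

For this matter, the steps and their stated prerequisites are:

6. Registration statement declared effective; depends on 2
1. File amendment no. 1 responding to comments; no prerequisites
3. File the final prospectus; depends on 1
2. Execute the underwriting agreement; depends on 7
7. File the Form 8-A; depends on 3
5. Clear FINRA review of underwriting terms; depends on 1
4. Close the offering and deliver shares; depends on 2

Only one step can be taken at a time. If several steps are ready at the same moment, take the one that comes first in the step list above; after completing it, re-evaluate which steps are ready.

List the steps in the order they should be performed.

1 3 7 2 6 5 4

Only 1 has no prerequisites, so it is first.
Now 3 and 5 have their prerequisites met. 3 is listed earlier, so 3 next.
7 and 5 are both available; 7 is listed earlier → 7.
2 and 5 are both available; 2 is listed earlier → 2.
Now 6, 5 and 4 have their prerequisites met. 6 is listed earlier, so 6 next.
5 and 4 are both available; 5 is listed earlier → 5.
That leaves 4 as the only ready step → 4.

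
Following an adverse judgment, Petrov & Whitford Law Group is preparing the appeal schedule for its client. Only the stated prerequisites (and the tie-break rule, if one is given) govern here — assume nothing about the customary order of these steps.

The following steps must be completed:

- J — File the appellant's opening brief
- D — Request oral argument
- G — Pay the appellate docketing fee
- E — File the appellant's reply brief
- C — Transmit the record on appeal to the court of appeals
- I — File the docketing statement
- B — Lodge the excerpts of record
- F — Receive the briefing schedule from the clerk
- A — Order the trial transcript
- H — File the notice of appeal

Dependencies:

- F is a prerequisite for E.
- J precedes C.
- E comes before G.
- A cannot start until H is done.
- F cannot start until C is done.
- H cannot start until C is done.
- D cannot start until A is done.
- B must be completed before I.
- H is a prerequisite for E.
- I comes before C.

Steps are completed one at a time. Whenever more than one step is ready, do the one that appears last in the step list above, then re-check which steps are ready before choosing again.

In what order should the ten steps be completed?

B → I → J → C → H → A → F → E → G → D

Nothing is required for B and J. B is listed later → B first.
Now I and J have their prerequisites met. I is listed later, so I next.
That leaves J as the only ready step → J.
Next only C has its prerequisites met → C.
H and F are both available; H is listed later → H.
Now A and F have their prerequisites met. A is listed later, so A next.
D now also ready, so the ready set is {F, D}; F is listed later → F.
E now also ready, so the ready set is {E, D}; E is listed later → E.
G now also ready, so the ready set is {G, D}; G is listed later → G.
That leaves D as the only ready step → D.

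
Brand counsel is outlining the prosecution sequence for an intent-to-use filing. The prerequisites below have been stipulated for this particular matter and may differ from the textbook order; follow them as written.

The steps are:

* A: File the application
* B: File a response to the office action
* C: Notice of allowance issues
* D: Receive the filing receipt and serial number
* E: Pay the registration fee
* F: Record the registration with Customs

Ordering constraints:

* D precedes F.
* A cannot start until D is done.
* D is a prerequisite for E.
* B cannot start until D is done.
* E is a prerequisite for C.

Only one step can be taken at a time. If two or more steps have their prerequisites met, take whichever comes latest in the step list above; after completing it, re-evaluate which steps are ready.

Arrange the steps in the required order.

D, F, E, C, B, A

D has no prerequisites → D first.
F, E, B and A are all available; F is listed later → F.
Now E, B and A have their prerequisites met. E is listed later, so E next.
C now also ready, so the ready set is {C, B, A}; C is listed later → C.
B and A are both available; B is listed later → B.
A is the only step now ready → A.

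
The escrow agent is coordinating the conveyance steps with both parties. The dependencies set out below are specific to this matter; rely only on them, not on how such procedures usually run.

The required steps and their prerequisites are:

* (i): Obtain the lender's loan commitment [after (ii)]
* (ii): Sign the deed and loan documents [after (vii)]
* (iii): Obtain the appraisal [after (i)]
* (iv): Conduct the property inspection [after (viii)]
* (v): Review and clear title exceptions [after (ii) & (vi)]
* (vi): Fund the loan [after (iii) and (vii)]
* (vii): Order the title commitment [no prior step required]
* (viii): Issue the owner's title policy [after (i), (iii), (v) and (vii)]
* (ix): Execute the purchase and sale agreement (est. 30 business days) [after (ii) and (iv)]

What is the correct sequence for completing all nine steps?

(vii) is the only step with nothing outstanding, so it goes first.
(ii) is the only step now ready → (ii).
(i) needed (ii), now all done → (i).
(iii) needed (i), now all done → (iii).
(vi) needed (iii) and (vii), now all done → (vi).
(v) needed (ii) and (vi), now all done → (v).
(viii) is the only step now ready → (viii).
That leaves (iv) as the only ready step → (iv).
(ix) needed (ii) and (iv), now all done → (ix).

(vii), (ii), (i), (iii), (vi), (v), (viii), (iv), (ix)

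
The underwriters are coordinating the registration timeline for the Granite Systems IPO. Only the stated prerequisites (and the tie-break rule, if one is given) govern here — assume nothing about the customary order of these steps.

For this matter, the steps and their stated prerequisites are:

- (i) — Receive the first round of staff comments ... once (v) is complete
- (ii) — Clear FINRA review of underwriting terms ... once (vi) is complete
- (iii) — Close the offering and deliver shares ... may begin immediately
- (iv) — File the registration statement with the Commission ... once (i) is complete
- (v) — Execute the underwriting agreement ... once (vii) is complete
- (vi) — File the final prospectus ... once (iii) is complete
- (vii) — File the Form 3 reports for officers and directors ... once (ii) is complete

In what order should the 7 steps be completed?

(iii), (vi), (ii), (vii), (v), (i), (iv)

(iii) is the only step with nothing outstanding, so it goes first.
(vi) needed (iii), now all done → (vi).
That leaves (ii) as the only ready step → (ii).
(vii) needed (ii), now all done → (vii).
(v) needed (vii), now all done → (v).
(i) is the only step now ready → (i).
That leaves (iv) as the only ready step → (iv).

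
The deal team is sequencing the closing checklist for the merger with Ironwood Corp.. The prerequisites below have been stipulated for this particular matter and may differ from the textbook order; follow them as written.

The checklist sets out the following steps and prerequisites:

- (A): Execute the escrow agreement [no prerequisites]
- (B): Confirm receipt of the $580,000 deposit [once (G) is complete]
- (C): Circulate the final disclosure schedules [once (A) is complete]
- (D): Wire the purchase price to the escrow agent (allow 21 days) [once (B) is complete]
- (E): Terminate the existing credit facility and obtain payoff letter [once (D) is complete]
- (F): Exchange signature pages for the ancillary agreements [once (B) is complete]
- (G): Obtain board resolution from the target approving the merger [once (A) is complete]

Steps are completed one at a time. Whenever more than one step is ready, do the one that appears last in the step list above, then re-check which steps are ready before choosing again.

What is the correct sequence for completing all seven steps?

(A), (G), (C), (B), (F), (D), (E)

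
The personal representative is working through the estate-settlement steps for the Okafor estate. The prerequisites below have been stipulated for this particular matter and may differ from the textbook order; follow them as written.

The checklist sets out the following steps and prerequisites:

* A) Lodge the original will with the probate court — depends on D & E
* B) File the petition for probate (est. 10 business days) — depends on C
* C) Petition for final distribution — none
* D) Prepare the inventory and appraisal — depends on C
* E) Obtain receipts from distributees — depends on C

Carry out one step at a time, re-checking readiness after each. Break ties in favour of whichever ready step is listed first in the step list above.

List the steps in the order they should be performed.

Only C has no prerequisites, so it is first.
Ready: B, D and E. B is listed earlier → B.
Now D and E have their prerequisites met. D is listed earlier, so D next.
E needed C, now all done → E.
A is the only step now ready → A.

C B D E A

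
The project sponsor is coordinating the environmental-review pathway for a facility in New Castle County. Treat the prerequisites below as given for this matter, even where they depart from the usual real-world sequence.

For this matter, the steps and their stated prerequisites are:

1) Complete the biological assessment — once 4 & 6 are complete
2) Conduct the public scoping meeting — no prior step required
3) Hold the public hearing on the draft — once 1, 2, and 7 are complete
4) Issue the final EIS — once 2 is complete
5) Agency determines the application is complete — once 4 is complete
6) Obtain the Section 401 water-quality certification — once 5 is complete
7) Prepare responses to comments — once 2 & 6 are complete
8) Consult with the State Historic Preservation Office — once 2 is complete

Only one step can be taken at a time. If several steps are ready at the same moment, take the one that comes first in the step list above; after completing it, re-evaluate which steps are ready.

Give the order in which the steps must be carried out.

2 4 5 6 1 7 3 8

2 is the only step with nothing outstanding, so it goes first.
4 and 8 are both available; 4 is listed earlier → 4.
Ready: 5 and 8. 5 is listed earlier → 5.
6 and 8 are both available; 6 is listed earlier → 6.
Now 1, 7 and 8 have their prerequisites met. 1 is listed earlier, so 1 next.
Ready: 7 and 8. 7 is listed earlier → 7.
Ready: 3 and 8. 3 is listed earlier → 3.
8 needed 2, now all done → 8.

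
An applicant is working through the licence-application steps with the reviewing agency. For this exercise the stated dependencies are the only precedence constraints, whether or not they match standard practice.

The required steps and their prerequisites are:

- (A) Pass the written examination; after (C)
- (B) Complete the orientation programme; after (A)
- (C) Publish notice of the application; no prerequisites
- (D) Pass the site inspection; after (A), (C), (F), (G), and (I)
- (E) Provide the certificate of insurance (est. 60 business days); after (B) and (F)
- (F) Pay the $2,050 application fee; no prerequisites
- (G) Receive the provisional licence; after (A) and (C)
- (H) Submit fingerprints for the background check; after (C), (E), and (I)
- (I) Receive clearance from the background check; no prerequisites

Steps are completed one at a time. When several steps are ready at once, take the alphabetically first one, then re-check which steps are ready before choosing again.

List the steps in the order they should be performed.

(C), (F) and (I) have no prerequisites; (C) has the earlier label, so (C) is first.
Now (A), (F) and (I) have their prerequisites met. (A) has the earlier label, so (A) next.
(B) and (G) now also ready, so the ready set is {(B), (F), (G), (I)}; (B) has the earlier label → (B).
(F), (G) and (I) are all available; (F) has the earlier label → (F).
Ready: (E), (G) and (I). (E) has the earlier label → (E).
Ready: (G) and (I). (G) has the earlier label → (G).
(I) is the only step now ready → (I).
(D) and (H) are both available; (D) has the earlier label → (D).
(H) needed (C), (E) and (I), now all done → (H).

(C), (A), (B), (F), (E), (G), (I), (D), (H)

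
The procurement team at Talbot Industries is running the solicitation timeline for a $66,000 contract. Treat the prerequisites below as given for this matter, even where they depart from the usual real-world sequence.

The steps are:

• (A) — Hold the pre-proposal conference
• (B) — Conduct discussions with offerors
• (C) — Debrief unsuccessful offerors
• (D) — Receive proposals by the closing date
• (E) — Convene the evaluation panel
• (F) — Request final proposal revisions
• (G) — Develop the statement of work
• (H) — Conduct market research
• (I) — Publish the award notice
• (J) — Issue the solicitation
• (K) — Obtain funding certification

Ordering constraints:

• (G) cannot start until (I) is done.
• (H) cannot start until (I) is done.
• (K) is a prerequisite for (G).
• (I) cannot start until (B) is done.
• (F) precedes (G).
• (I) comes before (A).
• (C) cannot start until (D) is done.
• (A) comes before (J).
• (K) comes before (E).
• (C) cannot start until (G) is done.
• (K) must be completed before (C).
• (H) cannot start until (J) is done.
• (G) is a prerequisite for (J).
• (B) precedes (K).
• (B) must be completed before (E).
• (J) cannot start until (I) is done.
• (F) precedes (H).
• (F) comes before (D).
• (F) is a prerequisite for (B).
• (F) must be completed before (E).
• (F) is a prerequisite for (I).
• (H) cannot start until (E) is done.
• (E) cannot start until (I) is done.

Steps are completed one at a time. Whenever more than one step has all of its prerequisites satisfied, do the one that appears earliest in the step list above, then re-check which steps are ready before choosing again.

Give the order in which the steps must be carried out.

(F) has no prerequisites → (F) first.
(B) and (D) are both available; (B) is listed earlier → (B).
Ready: (D), (I) and (K). (D) is listed earlier → (D).
Now (I) and (K) have their prerequisites met. (I) is listed earlier, so (I) next.
(A) now also ready, so the ready set is {(A), (K)}; (A) is listed earlier → (A).
(K) needed (B), now all done → (K).
(E) and (G) are both available; (E) is listed earlier → (E).
Next only (G) has its prerequisites met → (G).
Now (C) and (J) have their prerequisites met. (C) is listed earlier, so (C) next.
(J) needed (A), (G) and (I), now all done → (J).
That leaves (H) as the only ready step → (H).

(F) → (B) → (D) → (I) → (A) → (K) → (E) → (G) → (C) → (J) → (H)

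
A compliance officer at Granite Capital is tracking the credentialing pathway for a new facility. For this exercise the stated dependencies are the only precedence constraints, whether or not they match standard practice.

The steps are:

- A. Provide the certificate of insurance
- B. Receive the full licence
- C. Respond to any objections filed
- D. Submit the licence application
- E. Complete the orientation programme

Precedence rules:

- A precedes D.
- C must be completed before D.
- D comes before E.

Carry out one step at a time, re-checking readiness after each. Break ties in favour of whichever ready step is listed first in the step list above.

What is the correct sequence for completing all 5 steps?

A, B, C, D, E

A, B and C have no prerequisites; A is listed earlier, so A is first.
Now B and C have their prerequisites met. B is listed earlier, so B next.
Next only C has its prerequisites met → C.
That leaves D as the only ready step → D.
That leaves E as the only ready step → E.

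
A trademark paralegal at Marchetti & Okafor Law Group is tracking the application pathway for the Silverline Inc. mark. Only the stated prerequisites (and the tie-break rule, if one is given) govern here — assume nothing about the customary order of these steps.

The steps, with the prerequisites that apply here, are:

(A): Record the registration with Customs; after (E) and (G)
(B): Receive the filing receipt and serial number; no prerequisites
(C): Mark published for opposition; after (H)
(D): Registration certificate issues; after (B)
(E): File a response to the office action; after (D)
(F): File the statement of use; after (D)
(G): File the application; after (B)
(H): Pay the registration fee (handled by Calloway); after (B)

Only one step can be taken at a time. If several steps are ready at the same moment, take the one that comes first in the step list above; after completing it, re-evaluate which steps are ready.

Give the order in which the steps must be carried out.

(B), (D), (E), (F), (G), (A), (H), (C)

(B) has no prerequisites → (B) first.
Now (D), (G) and (H) have their prerequisites met. (D) is listed earlier, so (D) next.
Ready: (E), (F), (G) and (H). (E) is listed earlier → (E).
Now (F), (G) and (H) have their prerequisites met. (F) is listed earlier, so (F) next.
(G) and (H) are both available; (G) is listed earlier → (G).
(A) now also ready, so the ready set is {(A), (H)}; (A) is listed earlier → (A).
(H) needed (B), now all done → (H).
Next only (C) has its prerequisites met → (C).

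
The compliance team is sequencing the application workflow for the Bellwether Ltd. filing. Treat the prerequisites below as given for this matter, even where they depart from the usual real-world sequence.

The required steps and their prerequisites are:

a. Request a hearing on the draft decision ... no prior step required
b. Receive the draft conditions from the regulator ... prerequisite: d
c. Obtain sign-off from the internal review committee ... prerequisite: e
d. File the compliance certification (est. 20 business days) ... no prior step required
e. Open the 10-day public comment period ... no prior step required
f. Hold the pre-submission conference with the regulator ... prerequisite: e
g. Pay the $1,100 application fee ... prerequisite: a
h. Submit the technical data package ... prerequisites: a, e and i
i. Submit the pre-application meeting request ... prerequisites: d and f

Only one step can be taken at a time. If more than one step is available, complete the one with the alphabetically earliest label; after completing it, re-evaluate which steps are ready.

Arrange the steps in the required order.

Nothing is required for a, d and e. a has the earlier label → a first.
d, e and g are all available; d has the earlier label → d.
Now b, e and g have their prerequisites met. b has the earlier label, so b next.
e and g are both available; e has the earlier label → e.
Now c, f and g have their prerequisites met. c has the earlier label, so c next.
f and g are both available; f has the earlier label → f.
Ready: g and i. g has the earlier label → g.
i is the only step now ready → i.
Next only h has its prerequisites met → h.

a → d → b → e → c → f → g → i → h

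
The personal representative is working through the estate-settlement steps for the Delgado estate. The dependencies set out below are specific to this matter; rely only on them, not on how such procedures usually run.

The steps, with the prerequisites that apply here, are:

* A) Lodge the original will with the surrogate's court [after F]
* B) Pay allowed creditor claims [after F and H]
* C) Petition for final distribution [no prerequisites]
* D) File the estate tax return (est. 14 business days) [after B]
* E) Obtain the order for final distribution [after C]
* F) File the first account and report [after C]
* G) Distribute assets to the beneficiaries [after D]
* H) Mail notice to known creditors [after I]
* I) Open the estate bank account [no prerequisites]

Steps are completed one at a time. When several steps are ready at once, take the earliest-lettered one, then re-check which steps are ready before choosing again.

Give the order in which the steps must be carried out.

C E F A I H B D G

C and I have no prerequisites; C has the earlier label, so C is first.
E, F and I are all available; E has the earlier label → E.
Now F and I have their prerequisites met. F has the earlier label, so F next.
A now also ready, so the ready set is {A, I}; A has the earlier label → A.
I is the only step now ready → I.
Next only H has its prerequisites met → H.
B needed F and H, now all done → B.
D needed B, now all done → D.
G needed D, now all done → G.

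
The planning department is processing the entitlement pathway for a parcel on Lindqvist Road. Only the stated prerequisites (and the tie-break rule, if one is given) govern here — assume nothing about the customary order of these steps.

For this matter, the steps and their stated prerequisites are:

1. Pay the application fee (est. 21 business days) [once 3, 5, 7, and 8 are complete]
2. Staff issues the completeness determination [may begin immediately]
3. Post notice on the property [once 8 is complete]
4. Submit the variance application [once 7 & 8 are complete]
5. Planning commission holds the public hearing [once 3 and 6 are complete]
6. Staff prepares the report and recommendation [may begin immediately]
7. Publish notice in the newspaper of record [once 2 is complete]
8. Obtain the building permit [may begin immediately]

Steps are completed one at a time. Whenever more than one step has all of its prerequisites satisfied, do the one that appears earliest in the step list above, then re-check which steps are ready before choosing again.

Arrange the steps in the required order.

2, 6, 7, 8, 3, 4, 5, 1

Nothing is required for 2, 6 and 8. 2 is listed earlier → 2 first.
Now 6, 7 and 8 have their prerequisites met. 6 is listed earlier, so 6 next.
7 and 8 are both available; 7 is listed earlier → 7.
Next only 8 has its prerequisites met → 8.
Ready: 3 and 4. 3 is listed earlier → 3.
5 now also ready, so the ready set is {4, 5}; 4 is listed earlier → 4.
5 needed 3 and 6, now all done → 5.
That leaves 1 as the only ready step → 1.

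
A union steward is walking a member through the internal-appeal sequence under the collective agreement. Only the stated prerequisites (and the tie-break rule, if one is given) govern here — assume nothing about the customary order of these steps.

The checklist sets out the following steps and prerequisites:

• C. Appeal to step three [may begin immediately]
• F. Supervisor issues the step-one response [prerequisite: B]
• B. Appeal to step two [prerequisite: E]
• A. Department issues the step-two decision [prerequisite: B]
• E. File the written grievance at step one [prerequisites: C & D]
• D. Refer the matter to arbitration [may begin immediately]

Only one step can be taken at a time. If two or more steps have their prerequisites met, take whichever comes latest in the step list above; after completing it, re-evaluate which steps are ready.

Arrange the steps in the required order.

D, C, E, B, A, F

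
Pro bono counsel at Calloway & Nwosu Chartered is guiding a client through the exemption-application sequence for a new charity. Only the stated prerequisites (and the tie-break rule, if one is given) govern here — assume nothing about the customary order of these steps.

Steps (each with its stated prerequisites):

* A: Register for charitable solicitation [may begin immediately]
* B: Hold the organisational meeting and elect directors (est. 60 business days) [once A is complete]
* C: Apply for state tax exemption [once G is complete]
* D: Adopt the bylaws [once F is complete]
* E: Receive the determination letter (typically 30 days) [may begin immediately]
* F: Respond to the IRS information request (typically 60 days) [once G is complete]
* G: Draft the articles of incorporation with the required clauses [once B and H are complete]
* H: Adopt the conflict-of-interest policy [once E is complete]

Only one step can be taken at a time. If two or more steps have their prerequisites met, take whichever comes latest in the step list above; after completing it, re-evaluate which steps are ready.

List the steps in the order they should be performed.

E and A have no prerequisites; E is listed later, so E is first.
H now also ready, so the ready set is {H, A}; H is listed later → H.
Next only A has its prerequisites met → A.
B needed A, now all done → B.
G needed H and B, now all done → G.
Now F and C have their prerequisites met. F is listed later, so F next.
Ready: D and C. D is listed later → D.
Next only C has its prerequisites met → C.

E H A B G F D C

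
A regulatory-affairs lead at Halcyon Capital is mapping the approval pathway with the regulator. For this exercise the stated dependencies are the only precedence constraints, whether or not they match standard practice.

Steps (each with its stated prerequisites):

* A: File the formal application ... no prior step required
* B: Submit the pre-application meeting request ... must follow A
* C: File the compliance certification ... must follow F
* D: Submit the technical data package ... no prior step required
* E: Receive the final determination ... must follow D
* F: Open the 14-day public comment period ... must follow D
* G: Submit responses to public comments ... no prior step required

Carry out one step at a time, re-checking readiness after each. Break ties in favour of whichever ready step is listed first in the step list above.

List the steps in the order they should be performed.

A B D E F C G

A, D and G have no prerequisites; A is listed earlier, so A is first.
Ready: B, D and G. B is listed earlier → B.
D and G are both available; D is listed earlier → D.
E, F and G are all available; E is listed earlier → E.
F and G are both available; F is listed earlier → F.
C now also ready, so the ready set is {C, G}; C is listed earlier → C.
G is the only step now ready → G.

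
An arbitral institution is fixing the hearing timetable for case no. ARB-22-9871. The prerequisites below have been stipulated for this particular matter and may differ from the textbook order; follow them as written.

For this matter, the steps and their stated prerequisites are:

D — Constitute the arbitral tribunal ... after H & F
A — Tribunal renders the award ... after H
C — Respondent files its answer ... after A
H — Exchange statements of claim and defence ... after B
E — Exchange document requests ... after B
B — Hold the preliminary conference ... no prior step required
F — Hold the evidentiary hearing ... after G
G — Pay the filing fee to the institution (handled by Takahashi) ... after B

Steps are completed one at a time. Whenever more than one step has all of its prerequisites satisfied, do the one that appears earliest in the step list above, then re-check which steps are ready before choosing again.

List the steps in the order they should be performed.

Only B has no prerequisites, so it is first.
H, E and G are all available; H is listed earlier → H.
Ready: A, E and G. A is listed earlier → A.
Now C, E and G have their prerequisites met. C is listed earlier, so C next.
Now E and G have their prerequisites met. E is listed earlier, so E next.
Next only G has its prerequisites met → G.
F needed G, now all done → F.
That leaves D as the only ready step → D.

B, H, A, C, E, G, F, D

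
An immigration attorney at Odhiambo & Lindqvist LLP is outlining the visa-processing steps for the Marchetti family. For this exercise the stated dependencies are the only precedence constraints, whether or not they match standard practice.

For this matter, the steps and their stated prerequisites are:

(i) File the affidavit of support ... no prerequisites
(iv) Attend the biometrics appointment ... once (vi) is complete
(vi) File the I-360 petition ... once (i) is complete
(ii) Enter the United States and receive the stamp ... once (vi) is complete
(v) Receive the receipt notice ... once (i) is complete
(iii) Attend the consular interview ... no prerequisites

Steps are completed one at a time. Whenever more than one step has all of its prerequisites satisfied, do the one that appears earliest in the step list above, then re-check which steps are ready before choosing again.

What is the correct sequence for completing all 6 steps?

Nothing is required for (i) and (iii). (i) is listed earlier → (i) first.
(vi) and (v) now also ready, so the ready set is {(vi), (v), (iii)}; (vi) is listed earlier → (vi).
(iv), (ii), (v) and (iii) are all available; (iv) is listed earlier → (iv).
(ii), (v) and (iii) are all available; (ii) is listed earlier → (ii).
Now (v) and (iii) have their prerequisites met. (v) is listed earlier, so (v) next.
Next only (iii) has its prerequisites met → (iii).

(i) (vi) (iv) (ii) (v) (iii)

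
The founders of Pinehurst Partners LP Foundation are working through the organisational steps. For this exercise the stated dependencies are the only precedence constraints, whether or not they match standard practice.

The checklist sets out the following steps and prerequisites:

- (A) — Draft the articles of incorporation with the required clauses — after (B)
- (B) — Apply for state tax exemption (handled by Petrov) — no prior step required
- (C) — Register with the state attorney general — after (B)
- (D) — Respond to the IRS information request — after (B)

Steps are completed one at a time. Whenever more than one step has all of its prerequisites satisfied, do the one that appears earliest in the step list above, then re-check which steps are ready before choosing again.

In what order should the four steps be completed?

(B) → (A) → (C) → (D)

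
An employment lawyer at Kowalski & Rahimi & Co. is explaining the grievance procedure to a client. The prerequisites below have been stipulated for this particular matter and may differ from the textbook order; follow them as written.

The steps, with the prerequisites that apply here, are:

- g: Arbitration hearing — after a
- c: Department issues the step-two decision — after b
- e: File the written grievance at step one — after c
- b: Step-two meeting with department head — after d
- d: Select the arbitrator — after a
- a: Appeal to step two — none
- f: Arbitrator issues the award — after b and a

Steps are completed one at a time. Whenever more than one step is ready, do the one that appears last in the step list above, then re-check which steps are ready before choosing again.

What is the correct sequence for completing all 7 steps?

a is the only step with nothing outstanding, so it goes first.
Now d and g have their prerequisites met. d is listed later, so d next.
Ready: b and g. b is listed later → b.
f and c now also ready, so the ready set is {f, c, g}; f is listed later → f.
Ready: c and g. c is listed later → c.
e now also ready, so the ready set is {e, g}; e is listed later → e.
That leaves g as the only ready step → g.

a, d, b, f, c, e, g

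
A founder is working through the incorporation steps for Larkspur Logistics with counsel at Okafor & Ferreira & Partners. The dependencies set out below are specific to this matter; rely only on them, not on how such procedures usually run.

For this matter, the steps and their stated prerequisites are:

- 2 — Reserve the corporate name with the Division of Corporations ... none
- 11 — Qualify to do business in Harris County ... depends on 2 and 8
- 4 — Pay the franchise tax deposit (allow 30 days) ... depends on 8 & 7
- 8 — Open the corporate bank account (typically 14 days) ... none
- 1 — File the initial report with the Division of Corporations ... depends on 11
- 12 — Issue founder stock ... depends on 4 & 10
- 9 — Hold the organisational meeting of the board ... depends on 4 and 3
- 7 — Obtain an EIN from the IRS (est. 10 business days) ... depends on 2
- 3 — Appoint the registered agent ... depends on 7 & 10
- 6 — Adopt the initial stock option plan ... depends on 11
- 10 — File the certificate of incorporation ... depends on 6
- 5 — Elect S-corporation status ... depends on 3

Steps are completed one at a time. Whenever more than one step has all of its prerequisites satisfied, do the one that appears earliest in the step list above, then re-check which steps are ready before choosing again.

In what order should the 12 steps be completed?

2 and 8 have no prerequisites; 2 is listed earlier, so 2 is first.
8 and 7 are both available; 8 is listed earlier → 8.
11 now also ready, so the ready set is {11, 7}; 11 is listed earlier → 11.
1, 7 and 6 are all available; 1 is listed earlier → 1.
Ready: 7 and 6. 7 is listed earlier → 7.
Now 4 and 6 have their prerequisites met. 4 is listed earlier, so 4 next.
Next only 6 has its prerequisites met → 6.
10 is the only step now ready → 10.
Now 12 and 3 have their prerequisites met. 12 is listed earlier, so 12 next.
3 needed 7 and 10, now all done → 3.
Now 9 and 5 have their prerequisites met. 9 is listed earlier, so 9 next.
Next only 5 has its prerequisites met → 5.

2, 8, 11, 1, 7, 4, 6, 10, 12, 3, 9, 5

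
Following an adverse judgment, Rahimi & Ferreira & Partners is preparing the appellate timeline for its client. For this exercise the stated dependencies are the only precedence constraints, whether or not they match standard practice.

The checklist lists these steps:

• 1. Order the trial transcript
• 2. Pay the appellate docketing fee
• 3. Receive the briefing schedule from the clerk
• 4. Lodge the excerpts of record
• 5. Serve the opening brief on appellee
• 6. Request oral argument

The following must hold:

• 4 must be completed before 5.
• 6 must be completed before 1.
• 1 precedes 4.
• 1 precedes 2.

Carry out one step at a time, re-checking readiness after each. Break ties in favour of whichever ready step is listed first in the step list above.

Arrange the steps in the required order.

3, 6, 1, 2, 4, 5

Nothing is required for 3 and 6. 3 is listed earlier → 3 first.
6 is the only step now ready → 6.
That leaves 1 as the only ready step → 1.
Ready: 2 and 4. 2 is listed earlier → 2.
4 is the only step now ready → 4.
Next only 5 has its prerequisites met → 5.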